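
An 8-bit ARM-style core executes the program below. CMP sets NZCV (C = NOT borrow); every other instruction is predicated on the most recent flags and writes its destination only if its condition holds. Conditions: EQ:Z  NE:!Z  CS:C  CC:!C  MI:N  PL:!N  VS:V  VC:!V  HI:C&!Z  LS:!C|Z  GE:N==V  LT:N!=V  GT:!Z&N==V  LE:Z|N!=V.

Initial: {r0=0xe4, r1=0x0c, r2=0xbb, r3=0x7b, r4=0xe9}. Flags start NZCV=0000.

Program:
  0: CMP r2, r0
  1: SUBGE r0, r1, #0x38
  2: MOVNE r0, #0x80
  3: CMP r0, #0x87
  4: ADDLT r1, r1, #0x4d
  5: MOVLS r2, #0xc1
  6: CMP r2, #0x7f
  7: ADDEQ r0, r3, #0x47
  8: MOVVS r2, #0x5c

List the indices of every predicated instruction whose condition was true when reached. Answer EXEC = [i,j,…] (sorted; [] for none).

0: ✓ CMP  NZCV=1000
1: · SUBGE
2: ✓ MOVNE  r0←0x80
3: ✓ CMP  NZCV=1000
4: ✓ ADDLT  r1←0x59
5: ✓ MOVLS  r2←0xc1
6: ✓ CMP  NZCV=0011
7: · ADDEQ
8: ✓ MOVVS  r2←0x5c

EXEC = [2,4,5,8]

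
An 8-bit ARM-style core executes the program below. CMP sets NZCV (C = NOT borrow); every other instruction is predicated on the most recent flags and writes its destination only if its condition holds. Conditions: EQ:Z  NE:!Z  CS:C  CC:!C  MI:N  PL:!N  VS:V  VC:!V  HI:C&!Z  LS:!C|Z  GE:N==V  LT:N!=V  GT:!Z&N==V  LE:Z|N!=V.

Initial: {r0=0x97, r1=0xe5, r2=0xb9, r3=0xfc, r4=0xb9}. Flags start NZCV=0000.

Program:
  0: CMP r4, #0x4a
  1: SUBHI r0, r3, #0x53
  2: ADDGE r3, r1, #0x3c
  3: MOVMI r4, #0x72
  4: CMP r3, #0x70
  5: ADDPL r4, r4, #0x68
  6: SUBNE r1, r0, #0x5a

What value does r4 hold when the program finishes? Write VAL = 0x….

VAL = 0xb9

[0] flags=0011 → (cmp)
[1] flags=0011 HI?T → r0=0xa9
[2] flags=0011 GE?F → skip
[3] flags=0011 MI?F → skip
[4] flags=1010 → (cmp)
[5] flags=1010 PL?F → skip
[6] flags=1010 NE?T → r1=0x4f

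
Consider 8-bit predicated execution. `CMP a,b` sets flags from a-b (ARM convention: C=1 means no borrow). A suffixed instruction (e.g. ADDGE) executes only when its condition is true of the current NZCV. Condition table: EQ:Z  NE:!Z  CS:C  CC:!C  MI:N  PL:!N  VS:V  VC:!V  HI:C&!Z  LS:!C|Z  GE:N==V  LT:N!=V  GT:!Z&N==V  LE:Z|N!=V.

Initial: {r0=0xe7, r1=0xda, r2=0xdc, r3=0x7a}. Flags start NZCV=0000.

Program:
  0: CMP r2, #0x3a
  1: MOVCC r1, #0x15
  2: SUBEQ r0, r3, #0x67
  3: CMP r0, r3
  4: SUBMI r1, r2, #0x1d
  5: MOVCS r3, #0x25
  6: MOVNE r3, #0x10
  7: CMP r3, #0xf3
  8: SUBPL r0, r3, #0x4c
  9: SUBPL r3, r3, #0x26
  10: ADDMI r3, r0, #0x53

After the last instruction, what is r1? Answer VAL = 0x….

VAL = 0xda

0: ✓ CMP  NZCV=1010
1: · MOVCC
2: · SUBEQ
3: ✓ CMP  NZCV=0011
4: · SUBMI
5: ✓ MOVCS  r3←0x25
6: ✓ MOVNE  r3←0x10
7: ✓ CMP  NZCV=0000
8: ✓ SUBPL  r0←0xc4
9: ✓ SUBPL  r3←0xea
10: · ADDMI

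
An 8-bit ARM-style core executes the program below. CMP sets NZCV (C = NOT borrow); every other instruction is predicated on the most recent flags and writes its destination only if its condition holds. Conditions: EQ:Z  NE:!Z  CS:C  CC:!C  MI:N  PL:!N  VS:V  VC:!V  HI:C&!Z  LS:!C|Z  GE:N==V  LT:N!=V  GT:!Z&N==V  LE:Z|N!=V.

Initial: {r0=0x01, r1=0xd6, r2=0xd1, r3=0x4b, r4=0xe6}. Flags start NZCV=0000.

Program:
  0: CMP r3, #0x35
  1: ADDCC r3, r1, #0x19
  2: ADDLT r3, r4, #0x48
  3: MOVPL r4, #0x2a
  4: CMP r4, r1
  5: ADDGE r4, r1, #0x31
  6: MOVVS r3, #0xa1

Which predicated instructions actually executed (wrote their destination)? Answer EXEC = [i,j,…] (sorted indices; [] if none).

[0] flags=0010 → (cmp)
[1] flags=0010 CC?F → skip
[2] flags=0010 LT?F → skip
[3] flags=0010 PL?T → r4=0x2a
[4] flags=0000 → (cmp)
[5] flags=0000 GE?T → r4=0x07
[6] flags=0000 VS?F → skip

EXEC = [3,5]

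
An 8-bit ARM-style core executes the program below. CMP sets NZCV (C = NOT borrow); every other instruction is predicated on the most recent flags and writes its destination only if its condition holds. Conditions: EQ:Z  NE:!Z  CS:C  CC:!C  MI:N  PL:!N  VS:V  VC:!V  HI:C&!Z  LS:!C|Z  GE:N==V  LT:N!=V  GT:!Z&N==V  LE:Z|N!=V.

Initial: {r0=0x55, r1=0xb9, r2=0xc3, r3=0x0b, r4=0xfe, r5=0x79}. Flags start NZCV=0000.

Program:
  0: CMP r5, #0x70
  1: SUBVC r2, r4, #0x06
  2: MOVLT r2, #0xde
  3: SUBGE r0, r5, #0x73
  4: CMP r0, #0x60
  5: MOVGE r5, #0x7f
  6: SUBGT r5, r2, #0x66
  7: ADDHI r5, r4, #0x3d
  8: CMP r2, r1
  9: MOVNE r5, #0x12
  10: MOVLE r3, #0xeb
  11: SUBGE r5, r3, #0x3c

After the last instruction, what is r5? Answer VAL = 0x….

VAL = 0xcf

[0] flags=0010 → (cmp)
[1] flags=0010 VC?T → r2=0xf8
[2] flags=0010 LT?F → skip
[3] flags=0010 GE?T → r0=0x06
[4] flags=1000 → (cmp)
[5] flags=1000 GE?F → skip
[6] flags=1000 GT?F → skip
[7] flags=1000 HI?F → skip
[8] flags=0010 → (cmp)
[9] flags=0010 NE?T → r5=0x12
[10] flags=0010 LE?F → skip
[11] flags=0010 GE?T → r5=0xcf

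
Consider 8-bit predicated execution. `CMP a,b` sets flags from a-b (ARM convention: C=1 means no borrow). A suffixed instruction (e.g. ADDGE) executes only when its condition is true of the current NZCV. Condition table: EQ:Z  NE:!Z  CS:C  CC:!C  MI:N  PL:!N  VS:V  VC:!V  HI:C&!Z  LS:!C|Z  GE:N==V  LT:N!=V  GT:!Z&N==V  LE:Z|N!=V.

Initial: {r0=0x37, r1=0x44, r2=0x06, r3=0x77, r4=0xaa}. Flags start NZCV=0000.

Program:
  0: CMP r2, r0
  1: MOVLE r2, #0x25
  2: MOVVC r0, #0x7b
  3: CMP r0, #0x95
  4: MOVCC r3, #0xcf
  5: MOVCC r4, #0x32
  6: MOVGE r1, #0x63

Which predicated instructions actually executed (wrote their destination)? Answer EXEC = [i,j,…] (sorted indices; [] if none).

EXEC = [1,2,4,5,6]

0: ✓ CMP  NZCV=1000
1: ✓ MOVLE  r2←0x25
2: ✓ MOVVC  r0←0x7b
3: ✓ CMP  NZCV=1001
4: ✓ MOVCC  r3←0xcf
5: ✓ MOVCC  r4←0x32
6: ✓ MOVGE  r1←0x63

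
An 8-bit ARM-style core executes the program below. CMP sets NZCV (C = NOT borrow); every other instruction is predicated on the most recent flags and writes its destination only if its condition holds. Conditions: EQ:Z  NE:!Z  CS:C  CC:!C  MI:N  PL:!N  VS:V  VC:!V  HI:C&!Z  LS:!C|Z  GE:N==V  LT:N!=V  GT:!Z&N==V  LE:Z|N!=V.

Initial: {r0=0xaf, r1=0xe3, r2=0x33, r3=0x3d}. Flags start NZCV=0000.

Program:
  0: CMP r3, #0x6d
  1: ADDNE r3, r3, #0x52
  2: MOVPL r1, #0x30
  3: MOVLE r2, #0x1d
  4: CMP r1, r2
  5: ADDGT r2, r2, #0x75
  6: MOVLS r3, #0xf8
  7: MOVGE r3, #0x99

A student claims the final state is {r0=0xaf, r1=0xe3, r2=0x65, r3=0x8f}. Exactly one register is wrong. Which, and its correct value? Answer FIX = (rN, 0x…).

FIX = (r2, 0x1d)

[0] flags=1000 → (cmp)
[1] flags=1000 NE?T → r3=0x8f
[2] flags=1000 PL?F → skip
[3] flags=1000 LE?T → r2=0x1d
[4] flags=1010 → (cmp)
[5] flags=1010 GT?F → skip
[6] flags=1010 LS?F → skip
[7] flags=1010 GE?F → skip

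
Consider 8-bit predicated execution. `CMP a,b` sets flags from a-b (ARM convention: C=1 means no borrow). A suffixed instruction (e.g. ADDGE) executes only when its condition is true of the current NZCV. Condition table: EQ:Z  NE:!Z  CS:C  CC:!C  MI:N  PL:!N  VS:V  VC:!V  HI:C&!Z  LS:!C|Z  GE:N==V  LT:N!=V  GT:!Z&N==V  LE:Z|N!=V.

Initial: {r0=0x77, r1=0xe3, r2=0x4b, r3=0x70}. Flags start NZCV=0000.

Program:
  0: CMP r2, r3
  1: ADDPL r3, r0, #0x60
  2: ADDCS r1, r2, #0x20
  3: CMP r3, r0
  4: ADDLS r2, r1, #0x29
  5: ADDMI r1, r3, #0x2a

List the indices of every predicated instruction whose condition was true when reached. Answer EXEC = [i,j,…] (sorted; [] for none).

EXEC = [4,5]

[0] flags=1000 → (cmp)
[1] flags=1000 PL?F → skip
[2] flags=1000 CS?F → skip
[3] flags=1000 → (cmp)
[4] flags=1000 LS?T → r2=0x0c
[5] flags=1000 MI?T → r1=0x9a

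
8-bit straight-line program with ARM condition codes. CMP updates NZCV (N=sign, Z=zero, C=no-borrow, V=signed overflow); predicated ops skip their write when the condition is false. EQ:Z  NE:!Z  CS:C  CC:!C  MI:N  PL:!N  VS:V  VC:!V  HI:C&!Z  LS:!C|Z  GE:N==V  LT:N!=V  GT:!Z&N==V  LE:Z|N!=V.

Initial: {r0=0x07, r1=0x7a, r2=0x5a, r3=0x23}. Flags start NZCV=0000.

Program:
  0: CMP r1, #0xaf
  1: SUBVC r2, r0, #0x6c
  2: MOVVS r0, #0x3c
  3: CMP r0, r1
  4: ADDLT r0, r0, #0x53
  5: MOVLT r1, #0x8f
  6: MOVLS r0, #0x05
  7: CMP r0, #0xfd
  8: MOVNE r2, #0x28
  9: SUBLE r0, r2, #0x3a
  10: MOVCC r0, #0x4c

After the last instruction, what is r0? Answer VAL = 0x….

VAL = 0x4c

0: ✓ CMP  NZCV=1001
1: · SUBVC
2: ✓ MOVVS  r0←0x3c
3: ✓ CMP  NZCV=1000
4: ✓ ADDLT  r0←0x8f
5: ✓ MOVLT  r1←0x8f
6: ✓ MOVLS  r0←0x05
7: ✓ CMP  NZCV=0000
8: ✓ MOVNE  r2←0x28
9: · SUBLE
10: ✓ MOVCC  r0←0x4c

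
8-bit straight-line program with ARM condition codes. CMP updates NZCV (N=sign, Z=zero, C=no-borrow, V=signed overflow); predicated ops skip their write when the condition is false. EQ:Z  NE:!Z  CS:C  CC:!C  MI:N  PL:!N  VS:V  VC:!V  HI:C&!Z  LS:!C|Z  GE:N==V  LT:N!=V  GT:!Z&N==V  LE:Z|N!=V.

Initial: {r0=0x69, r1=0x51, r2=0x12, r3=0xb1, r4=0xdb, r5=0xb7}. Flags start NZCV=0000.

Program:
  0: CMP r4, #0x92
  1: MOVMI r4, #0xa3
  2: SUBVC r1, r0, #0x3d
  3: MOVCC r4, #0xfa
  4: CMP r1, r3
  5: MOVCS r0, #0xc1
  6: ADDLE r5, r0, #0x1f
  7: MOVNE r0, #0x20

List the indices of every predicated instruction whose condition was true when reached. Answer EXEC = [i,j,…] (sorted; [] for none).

[0] flags=0010 → (cmp)
[1] flags=0010 MI?F → skip
[2] flags=0010 VC?T → r1=0x2c
[3] flags=0010 CC?F → skip
[4] flags=0000 → (cmp)
[5] flags=0000 CS?F → skip
[6] flags=0000 LE?F → skip
[7] flags=0000 NE?T → r0=0x20

EXEC = [2,7]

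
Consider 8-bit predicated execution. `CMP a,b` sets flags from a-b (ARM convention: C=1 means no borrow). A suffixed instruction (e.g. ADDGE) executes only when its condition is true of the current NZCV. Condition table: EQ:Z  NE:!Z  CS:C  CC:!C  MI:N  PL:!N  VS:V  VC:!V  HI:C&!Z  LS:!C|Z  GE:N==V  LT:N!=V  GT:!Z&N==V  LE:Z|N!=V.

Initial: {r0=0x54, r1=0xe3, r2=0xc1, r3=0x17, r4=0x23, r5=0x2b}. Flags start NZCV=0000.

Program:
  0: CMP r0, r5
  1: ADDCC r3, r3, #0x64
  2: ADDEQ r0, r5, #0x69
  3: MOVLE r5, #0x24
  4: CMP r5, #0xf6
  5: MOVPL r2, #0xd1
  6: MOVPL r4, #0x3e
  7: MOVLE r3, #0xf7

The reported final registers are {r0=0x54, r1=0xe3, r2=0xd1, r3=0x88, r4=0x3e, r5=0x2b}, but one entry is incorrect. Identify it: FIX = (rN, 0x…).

FIX = (r3, 0x17)

0: ✓ CMP  NZCV=0010
1: · ADDCC
2: · ADDEQ
3: · MOVLE
4: ✓ CMP  NZCV=0000
5: ✓ MOVPL  r2←0xd1
6: ✓ MOVPL  r4←0x3e
7: · MOVLE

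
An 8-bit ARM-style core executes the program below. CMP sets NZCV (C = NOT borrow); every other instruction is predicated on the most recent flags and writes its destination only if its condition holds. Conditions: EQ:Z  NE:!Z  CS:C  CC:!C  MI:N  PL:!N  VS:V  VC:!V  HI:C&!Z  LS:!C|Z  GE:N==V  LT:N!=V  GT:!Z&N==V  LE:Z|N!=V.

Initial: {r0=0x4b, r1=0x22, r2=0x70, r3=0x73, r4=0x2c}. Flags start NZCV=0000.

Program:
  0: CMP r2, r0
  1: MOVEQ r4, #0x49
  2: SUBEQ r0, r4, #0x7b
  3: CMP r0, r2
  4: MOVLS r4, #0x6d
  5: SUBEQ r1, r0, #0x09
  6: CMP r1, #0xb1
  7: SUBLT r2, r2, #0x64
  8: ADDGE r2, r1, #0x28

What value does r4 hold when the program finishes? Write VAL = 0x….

[0] flags=0010 → (cmp)
[1] flags=0010 EQ?F → skip
[2] flags=0010 EQ?F → skip
[3] flags=1000 → (cmp)
[4] flags=1000 LS?T → r4=0x6d
[5] flags=1000 EQ?F → skip
[6] flags=0000 → (cmp)
[7] flags=0000 LT?F → skip
[8] flags=0000 GE?T → r2=0x4a

VAL = 0x6d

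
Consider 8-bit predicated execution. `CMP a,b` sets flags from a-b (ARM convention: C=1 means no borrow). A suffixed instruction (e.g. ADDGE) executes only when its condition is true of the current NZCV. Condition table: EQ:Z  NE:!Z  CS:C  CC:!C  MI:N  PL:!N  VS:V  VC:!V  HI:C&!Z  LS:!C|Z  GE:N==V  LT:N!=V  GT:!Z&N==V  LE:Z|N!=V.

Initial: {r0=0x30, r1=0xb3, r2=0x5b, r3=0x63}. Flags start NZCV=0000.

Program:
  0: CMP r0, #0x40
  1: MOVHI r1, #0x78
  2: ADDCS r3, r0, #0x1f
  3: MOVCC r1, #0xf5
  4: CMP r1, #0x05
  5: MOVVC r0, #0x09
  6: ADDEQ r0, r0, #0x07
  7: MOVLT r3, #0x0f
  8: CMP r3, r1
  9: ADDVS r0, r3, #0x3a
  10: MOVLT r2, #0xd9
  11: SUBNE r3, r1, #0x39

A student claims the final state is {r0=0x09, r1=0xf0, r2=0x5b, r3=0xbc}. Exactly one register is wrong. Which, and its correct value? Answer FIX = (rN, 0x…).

FIX = (r1, 0xf5)

0: ✓ CMP  NZCV=1000
1: · MOVHI
2: · ADDCS
3: ✓ MOVCC  r1←0xf5
4: ✓ CMP  NZCV=1010
5: ✓ MOVVC  r0←0x09
6: · ADDEQ
7: ✓ MOVLT  r3←0x0f
8: ✓ CMP  NZCV=0000
9: · ADDVS
10: · MOVLT
11: ✓ SUBNE  r3←0xbc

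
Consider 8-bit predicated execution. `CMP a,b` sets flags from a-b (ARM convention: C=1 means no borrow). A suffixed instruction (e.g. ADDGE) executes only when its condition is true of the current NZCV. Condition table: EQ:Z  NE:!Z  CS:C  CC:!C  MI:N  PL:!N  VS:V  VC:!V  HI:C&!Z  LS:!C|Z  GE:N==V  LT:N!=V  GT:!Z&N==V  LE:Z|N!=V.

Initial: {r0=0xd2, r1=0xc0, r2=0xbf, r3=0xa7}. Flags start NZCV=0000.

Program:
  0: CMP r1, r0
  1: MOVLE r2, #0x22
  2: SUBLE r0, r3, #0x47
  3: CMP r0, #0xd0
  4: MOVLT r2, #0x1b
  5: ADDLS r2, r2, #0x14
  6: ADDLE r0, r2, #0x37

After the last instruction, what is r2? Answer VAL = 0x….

VAL = 0x36

0: ✓ CMP  NZCV=1000
1: ✓ MOVLE  r2←0x22
2: ✓ SUBLE  r0←0x60
3: ✓ CMP  NZCV=1001
4: · MOVLT
5: ✓ ADDLS  r2←0x36
6: · ADDLE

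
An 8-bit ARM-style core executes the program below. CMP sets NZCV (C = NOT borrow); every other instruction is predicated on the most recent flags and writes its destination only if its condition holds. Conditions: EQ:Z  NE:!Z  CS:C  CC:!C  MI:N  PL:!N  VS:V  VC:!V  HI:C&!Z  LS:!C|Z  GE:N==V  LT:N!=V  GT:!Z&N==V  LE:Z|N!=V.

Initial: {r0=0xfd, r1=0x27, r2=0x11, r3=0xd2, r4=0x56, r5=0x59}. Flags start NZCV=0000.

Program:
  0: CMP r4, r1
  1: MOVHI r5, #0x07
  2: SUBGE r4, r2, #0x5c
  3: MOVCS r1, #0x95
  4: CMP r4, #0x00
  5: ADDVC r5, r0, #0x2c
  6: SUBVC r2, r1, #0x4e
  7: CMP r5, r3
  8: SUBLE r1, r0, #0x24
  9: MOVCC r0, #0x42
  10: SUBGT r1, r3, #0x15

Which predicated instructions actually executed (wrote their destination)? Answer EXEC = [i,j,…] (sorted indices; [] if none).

0: ✓ CMP  NZCV=0010
1: ✓ MOVHI  r5←0x07
2: ✓ SUBGE  r4←0xb5
3: ✓ MOVCS  r1←0x95
4: ✓ CMP  NZCV=1010
5: ✓ ADDVC  r5←0x29
6: ✓ SUBVC  r2←0x47
7: ✓ CMP  NZCV=0000
8: · SUBLE
9: ✓ MOVCC  r0←0x42
10: ✓ SUBGT  r1←0xbd

EXEC = [1,2,3,5,6,9,10]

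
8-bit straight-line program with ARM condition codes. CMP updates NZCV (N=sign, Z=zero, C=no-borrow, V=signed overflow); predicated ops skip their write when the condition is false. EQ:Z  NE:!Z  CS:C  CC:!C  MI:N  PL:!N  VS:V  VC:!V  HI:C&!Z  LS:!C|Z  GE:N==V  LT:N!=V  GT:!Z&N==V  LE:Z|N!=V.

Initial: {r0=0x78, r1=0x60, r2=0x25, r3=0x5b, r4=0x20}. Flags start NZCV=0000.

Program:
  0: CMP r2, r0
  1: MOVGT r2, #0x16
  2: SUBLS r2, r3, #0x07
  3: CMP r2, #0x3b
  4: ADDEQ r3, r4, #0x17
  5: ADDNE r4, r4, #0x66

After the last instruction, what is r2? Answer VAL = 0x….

[0] flags=1000 → (cmp)
[1] flags=1000 GT?F → skip
[2] flags=1000 LS?T → r2=0x54
[3] flags=0010 → (cmp)
[4] flags=0010 EQ?F → skip
[5] flags=0010 NE?T → r4=0x86

VAL = 0x54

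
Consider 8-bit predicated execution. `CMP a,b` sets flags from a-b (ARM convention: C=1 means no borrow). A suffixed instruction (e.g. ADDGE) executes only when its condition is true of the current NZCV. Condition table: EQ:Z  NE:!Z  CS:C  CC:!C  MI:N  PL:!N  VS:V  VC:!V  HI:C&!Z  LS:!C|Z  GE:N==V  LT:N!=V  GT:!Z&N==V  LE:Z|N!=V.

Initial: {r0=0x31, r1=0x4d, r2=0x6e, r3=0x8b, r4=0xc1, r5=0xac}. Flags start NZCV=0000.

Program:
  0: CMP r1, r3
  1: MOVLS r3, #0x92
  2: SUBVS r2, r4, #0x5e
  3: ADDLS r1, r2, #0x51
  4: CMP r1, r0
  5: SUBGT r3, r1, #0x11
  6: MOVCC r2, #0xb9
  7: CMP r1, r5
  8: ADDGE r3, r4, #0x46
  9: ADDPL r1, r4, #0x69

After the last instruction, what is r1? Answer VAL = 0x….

VAL = 0x2a

0: ✓ CMP  NZCV=1001
1: ✓ MOVLS  r3←0x92
2: ✓ SUBVS  r2←0x63
3: ✓ ADDLS  r1←0xb4
4: ✓ CMP  NZCV=1010
5: · SUBGT
6: · MOVCC
7: ✓ CMP  NZCV=0010
8: ✓ ADDGE  r3←0x07
9: ✓ ADDPL  r1←0x2a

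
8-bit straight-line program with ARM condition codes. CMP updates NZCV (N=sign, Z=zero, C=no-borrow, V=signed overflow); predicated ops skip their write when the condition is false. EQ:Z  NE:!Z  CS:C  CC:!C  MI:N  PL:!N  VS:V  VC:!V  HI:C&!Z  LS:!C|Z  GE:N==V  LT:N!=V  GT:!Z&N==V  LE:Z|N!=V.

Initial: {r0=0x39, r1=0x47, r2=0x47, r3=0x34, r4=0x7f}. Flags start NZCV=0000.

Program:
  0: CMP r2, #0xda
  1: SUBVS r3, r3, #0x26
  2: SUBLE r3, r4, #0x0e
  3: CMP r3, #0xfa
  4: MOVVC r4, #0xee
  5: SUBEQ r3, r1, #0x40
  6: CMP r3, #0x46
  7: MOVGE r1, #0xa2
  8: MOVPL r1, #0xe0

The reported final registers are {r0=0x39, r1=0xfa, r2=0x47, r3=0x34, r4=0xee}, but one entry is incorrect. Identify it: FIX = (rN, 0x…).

0: ✓ CMP  NZCV=0000
1: · SUBVS
2: · SUBLE
3: ✓ CMP  NZCV=0000
4: ✓ MOVVC  r4←0xee
5: · SUBEQ
6: ✓ CMP  NZCV=1000
7: · MOVGE
8: · MOVPL

FIX = (r1, 0x47)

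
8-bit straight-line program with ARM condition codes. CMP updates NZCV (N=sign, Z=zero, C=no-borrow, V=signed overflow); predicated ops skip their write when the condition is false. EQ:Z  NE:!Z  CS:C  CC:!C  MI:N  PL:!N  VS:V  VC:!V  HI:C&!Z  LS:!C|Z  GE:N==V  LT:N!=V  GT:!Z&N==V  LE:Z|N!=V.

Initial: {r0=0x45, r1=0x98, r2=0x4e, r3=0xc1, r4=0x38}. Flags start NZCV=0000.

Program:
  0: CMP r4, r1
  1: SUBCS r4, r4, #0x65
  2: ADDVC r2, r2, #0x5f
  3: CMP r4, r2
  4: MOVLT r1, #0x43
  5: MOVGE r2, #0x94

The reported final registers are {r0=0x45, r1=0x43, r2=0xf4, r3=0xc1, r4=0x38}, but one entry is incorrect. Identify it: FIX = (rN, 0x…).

0: ✓ CMP  NZCV=1001
1: · SUBCS
2: · ADDVC
3: ✓ CMP  NZCV=1000
4: ✓ MOVLT  r1←0x43
5: · MOVGE

FIX = (r2, 0x4e)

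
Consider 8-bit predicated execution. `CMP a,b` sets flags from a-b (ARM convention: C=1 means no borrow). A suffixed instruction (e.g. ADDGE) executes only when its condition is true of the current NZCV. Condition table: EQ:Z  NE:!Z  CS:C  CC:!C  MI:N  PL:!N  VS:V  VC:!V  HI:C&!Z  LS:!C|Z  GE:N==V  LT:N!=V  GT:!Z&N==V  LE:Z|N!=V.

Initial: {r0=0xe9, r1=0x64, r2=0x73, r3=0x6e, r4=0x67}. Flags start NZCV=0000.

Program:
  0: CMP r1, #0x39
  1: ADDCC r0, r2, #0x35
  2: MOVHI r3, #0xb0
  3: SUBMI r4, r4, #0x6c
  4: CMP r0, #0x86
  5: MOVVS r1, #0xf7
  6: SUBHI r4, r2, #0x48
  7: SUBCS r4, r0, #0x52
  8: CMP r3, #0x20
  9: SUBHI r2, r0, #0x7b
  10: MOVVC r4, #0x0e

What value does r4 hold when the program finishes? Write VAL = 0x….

VAL = 0x0e

[0] flags=0010 → (cmp)
[1] flags=0010 CC?F → skip
[2] flags=0010 HI?T → r3=0xb0
[3] flags=0010 MI?F → skip
[4] flags=0010 → (cmp)
[5] flags=0010 VS?F → skip
[6] flags=0010 HI?T → r4=0x2b
[7] flags=0010 CS?T → r4=0x97
[8] flags=1010 → (cmp)
[9] flags=1010 HI?T → r2=0x6e
[10] flags=1010 VC?T → r4=0x0e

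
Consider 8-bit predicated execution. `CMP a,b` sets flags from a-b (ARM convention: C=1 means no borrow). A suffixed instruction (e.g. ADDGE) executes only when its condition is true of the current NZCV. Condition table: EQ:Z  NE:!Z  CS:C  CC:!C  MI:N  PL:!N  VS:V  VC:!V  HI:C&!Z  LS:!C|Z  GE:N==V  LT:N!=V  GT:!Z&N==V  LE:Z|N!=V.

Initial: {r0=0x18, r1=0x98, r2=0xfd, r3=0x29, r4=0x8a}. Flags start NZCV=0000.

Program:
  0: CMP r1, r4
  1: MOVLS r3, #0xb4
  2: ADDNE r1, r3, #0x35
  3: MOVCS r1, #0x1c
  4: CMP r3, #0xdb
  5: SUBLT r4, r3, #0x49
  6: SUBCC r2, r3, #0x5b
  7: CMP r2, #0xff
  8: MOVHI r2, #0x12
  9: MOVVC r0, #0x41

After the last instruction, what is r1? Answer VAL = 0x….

[0] flags=0010 → (cmp)
[1] flags=0010 LS?F → skip
[2] flags=0010 NE?T → r1=0x5e
[3] flags=0010 CS?T → r1=0x1c
[4] flags=0000 → (cmp)
[5] flags=0000 LT?F → skip
[6] flags=0000 CC?T → r2=0xce
[7] flags=1000 → (cmp)
[8] flags=1000 HI?F → skip
[9] flags=1000 VC?T → r0=0x41

VAL = 0x1c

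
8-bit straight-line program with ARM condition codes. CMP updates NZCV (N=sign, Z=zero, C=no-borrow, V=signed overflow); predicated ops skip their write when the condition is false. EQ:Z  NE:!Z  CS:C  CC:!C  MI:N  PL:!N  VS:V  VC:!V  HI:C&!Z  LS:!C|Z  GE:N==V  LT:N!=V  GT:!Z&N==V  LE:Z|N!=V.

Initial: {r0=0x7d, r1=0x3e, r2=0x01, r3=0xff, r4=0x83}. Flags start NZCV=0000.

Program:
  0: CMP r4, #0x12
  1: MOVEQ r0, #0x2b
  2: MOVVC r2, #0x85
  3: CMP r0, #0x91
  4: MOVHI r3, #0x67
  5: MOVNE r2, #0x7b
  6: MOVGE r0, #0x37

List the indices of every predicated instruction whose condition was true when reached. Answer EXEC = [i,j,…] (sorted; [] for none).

0: ✓ CMP  NZCV=0011
1: · MOVEQ
2: · MOVVC
3: ✓ CMP  NZCV=1001
4: · MOVHI
5: ✓ MOVNE  r2←0x7b
6: ✓ MOVGE  r0←0x37

EXEC = [5,6]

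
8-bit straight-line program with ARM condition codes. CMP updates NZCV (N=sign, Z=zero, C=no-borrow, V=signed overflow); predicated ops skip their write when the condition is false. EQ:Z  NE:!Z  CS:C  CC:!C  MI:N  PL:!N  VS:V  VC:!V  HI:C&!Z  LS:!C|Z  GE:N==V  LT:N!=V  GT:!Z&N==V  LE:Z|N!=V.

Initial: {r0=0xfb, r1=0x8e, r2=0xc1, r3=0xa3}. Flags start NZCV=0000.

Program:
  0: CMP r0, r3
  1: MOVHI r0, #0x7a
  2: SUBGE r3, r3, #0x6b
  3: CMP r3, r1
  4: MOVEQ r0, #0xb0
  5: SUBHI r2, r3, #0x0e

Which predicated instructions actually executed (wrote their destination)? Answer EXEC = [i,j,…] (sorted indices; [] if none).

0: ✓ CMP  NZCV=0010
1: ✓ MOVHI  r0←0x7a
2: ✓ SUBGE  r3←0x38
3: ✓ CMP  NZCV=1001
4: · MOVEQ
5: · SUBHI

EXEC = [1,2]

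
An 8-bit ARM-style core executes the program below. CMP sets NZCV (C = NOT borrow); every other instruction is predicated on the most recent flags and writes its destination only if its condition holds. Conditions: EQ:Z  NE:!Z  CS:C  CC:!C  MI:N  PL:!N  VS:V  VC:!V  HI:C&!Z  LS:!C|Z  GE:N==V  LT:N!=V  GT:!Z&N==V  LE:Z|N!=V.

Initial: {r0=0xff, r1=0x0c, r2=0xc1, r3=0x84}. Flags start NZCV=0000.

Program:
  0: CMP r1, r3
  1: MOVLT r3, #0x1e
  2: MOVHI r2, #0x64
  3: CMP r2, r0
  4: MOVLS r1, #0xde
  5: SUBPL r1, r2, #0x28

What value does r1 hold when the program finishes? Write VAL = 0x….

[0] flags=1001 → (cmp)
[1] flags=1001 LT?F → skip
[2] flags=1001 HI?F → skip
[3] flags=1000 → (cmp)
[4] flags=1000 LS?T → r1=0xde
[5] flags=1000 PL?F → skip

VAL = 0xde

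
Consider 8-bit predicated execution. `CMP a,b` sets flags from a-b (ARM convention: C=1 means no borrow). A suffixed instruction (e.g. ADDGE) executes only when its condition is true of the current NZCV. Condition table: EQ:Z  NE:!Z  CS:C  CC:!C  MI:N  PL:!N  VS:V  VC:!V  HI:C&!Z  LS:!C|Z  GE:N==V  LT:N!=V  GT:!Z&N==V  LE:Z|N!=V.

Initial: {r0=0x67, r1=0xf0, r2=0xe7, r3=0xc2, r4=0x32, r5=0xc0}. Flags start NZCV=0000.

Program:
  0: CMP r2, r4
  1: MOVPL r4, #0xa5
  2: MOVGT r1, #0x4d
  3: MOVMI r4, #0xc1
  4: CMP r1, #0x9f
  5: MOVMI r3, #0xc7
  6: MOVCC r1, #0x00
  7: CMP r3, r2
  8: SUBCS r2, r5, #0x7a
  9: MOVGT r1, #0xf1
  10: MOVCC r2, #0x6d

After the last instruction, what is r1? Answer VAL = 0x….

VAL = 0xf0

[0] flags=1010 → (cmp)
[1] flags=1010 PL?F → skip
[2] flags=1010 GT?F → skip
[3] flags=1010 MI?T → r4=0xc1
[4] flags=0010 → (cmp)
[5] flags=0010 MI?F → skip
[6] flags=0010 CC?F → skip
[7] flags=1000 → (cmp)
[8] flags=1000 CS?F → skip
[9] flags=1000 GT?F → skip
[10] flags=1000 CC?T → r2=0x6d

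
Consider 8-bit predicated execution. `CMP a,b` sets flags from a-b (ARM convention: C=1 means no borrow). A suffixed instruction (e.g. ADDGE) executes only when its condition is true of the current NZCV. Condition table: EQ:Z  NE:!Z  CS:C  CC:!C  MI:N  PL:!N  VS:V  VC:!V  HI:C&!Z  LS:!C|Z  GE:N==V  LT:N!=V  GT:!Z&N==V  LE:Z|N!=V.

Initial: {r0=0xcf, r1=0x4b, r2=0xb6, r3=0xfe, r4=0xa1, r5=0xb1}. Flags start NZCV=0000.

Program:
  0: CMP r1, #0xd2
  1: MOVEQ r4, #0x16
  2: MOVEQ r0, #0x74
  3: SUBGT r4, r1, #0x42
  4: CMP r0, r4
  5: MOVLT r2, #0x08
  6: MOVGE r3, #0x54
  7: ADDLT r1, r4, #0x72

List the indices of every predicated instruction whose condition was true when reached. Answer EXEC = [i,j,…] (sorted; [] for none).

[0] flags=0000 → (cmp)
[1] flags=0000 EQ?F → skip
[2] flags=0000 EQ?F → skip
[3] flags=0000 GT?T → r4=0x09
[4] flags=1010 → (cmp)
[5] flags=1010 LT?T → r2=0x08
[6] flags=1010 GE?F → skip
[7] flags=1010 LT?T → r1=0x7b

EXEC = [3,5,7]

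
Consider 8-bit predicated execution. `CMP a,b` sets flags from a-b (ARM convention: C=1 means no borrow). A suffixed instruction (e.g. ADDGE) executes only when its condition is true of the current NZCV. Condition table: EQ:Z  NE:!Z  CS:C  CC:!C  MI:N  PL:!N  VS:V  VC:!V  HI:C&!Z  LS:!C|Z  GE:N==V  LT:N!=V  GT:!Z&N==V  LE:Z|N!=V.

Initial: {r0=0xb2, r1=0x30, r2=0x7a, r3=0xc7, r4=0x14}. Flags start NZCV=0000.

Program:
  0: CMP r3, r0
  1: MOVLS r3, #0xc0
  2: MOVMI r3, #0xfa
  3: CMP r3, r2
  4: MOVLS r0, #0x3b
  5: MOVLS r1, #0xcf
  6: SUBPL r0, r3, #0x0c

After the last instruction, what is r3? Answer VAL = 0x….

VAL = 0xc7

[0] flags=0010 → (cmp)
[1] flags=0010 LS?F → skip
[2] flags=0010 MI?F → skip
[3] flags=0011 → (cmp)
[4] flags=0011 LS?F → skip
[5] flags=0011 LS?F → skip
[6] flags=0011 PL?T → r0=0xbb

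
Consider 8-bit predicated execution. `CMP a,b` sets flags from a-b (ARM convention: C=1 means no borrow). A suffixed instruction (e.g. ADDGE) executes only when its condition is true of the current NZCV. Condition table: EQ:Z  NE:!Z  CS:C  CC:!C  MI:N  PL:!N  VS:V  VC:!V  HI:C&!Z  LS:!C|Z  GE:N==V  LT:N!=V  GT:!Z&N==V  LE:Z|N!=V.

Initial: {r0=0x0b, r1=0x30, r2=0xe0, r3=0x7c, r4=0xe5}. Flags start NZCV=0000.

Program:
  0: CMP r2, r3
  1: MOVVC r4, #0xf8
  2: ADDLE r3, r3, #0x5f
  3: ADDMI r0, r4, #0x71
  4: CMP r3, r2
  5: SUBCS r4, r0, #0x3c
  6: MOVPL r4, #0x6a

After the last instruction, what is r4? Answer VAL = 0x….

[0] flags=0011 → (cmp)
[1] flags=0011 VC?F → skip
[2] flags=0011 LE?T → r3=0xdb
[3] flags=0011 MI?F → skip
[4] flags=1000 → (cmp)
[5] flags=1000 CS?F → skip
[6] flags=1000 PL?F → skip

VAL = 0xe5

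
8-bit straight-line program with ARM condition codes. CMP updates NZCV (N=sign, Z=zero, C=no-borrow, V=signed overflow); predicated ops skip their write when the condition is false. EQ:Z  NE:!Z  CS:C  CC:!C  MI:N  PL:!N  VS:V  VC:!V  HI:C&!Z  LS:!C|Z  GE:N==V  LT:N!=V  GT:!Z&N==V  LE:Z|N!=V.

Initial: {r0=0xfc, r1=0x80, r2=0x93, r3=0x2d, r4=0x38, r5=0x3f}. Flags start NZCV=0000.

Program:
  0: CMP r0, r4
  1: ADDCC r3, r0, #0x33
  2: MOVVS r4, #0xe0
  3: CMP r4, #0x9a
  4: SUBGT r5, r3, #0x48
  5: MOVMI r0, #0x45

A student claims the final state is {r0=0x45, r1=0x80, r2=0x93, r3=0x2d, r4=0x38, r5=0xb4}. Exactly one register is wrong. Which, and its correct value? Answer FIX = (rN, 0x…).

[0] flags=1010 → (cmp)
[1] flags=1010 CC?F → skip
[2] flags=1010 VS?F → skip
[3] flags=1001 → (cmp)
[4] flags=1001 GT?T → r5=0xe5
[5] flags=1001 MI?T → r0=0x45

FIX = (r5, 0xe5)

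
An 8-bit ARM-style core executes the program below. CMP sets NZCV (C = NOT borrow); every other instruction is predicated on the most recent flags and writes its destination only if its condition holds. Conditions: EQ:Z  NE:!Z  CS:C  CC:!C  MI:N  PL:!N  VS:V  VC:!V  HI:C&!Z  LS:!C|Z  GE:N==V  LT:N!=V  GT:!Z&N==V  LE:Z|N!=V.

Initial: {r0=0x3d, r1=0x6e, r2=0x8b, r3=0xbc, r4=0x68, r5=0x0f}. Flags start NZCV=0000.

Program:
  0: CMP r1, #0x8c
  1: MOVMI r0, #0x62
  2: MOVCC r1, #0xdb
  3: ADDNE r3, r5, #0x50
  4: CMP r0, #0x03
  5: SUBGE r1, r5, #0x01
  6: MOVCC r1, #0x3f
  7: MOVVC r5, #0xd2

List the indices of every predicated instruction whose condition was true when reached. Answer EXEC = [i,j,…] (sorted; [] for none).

EXEC = [1,2,3,5,7]

[0] flags=1001 → (cmp)
[1] flags=1001 MI?T → r0=0x62
[2] flags=1001 CC?T → r1=0xdb
[3] flags=1001 NE?T → r3=0x5f
[4] flags=0010 → (cmp)
[5] flags=0010 GE?T → r1=0x0e
[6] flags=0010 CC?F → skip
[7] flags=0010 VC?T → r5=0xd2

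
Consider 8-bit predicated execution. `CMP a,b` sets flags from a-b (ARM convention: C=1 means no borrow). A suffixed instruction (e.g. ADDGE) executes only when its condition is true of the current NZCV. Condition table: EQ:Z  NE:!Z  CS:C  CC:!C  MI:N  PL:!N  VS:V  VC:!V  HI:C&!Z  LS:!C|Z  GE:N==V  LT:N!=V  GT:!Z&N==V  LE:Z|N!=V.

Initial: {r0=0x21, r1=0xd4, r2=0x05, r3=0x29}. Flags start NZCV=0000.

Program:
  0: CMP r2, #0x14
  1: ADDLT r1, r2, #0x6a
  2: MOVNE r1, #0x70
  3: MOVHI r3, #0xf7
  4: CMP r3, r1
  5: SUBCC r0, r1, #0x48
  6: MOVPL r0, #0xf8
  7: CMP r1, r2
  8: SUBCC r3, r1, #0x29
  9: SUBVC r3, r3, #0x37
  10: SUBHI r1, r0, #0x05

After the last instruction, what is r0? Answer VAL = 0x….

VAL = 0x28

[0] flags=1000 → (cmp)
[1] flags=1000 LT?T → r1=0x6f
[2] flags=1000 NE?T → r1=0x70
[3] flags=1000 HI?F → skip
[4] flags=1000 → (cmp)
[5] flags=1000 CC?T → r0=0x28
[6] flags=1000 PL?F → skip
[7] flags=0010 → (cmp)
[8] flags=0010 CC?F → skip
[9] flags=0010 VC?T → r3=0xf2
[10] flags=0010 HI?T → r1=0x23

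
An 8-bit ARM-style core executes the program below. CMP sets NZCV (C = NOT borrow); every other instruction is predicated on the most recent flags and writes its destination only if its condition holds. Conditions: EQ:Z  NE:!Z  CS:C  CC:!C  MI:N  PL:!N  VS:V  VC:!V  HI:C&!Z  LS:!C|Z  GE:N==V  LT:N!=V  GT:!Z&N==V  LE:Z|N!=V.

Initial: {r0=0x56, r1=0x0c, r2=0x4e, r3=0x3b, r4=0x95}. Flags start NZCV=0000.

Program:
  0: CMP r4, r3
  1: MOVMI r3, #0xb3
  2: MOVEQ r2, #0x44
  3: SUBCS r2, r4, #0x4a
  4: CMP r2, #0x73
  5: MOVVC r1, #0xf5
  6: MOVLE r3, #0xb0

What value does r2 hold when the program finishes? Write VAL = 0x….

VAL = 0x4b

[0] flags=0011 → (cmp)
[1] flags=0011 MI?F → skip
[2] flags=0011 EQ?F → skip
[3] flags=0011 CS?T → r2=0x4b
[4] flags=1000 → (cmp)
[5] flags=1000 VC?T → r1=0xf5
[6] flags=1000 LE?T → r3=0xb0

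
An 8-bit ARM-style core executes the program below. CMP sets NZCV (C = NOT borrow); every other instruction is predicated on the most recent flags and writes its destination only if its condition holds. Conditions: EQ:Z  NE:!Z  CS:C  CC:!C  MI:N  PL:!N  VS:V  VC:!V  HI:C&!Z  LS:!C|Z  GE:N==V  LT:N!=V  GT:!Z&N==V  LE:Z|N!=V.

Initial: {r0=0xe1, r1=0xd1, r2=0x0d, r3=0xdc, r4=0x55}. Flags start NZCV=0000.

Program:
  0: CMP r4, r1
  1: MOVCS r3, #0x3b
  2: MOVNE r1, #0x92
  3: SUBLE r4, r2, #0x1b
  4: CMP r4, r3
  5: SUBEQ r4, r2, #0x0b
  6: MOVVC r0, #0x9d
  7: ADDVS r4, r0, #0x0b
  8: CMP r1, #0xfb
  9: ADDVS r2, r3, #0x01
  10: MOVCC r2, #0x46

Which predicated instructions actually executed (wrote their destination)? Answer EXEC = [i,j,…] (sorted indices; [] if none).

0: ✓ CMP  NZCV=1001
1: · MOVCS
2: ✓ MOVNE  r1←0x92
3: · SUBLE
4: ✓ CMP  NZCV=0000
5: · SUBEQ
6: ✓ MOVVC  r0←0x9d
7: · ADDVS
8: ✓ CMP  NZCV=1000
9: · ADDVS
10: ✓ MOVCC  r2←0x46

EXEC = [2,6,10]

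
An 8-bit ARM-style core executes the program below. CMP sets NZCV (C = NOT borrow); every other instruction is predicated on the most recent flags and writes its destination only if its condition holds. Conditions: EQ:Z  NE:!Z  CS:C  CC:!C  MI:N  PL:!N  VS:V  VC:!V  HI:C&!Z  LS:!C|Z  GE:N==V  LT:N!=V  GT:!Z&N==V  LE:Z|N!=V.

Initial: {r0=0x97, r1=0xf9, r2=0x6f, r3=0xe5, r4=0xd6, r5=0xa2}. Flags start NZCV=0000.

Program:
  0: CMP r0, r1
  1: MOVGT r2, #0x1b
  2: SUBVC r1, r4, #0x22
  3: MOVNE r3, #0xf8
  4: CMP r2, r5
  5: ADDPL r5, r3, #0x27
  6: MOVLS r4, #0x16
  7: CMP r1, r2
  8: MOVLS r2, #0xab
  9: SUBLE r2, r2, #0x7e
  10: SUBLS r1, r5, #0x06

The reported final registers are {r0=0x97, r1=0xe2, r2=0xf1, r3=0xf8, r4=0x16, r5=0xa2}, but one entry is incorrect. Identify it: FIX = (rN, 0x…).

FIX = (r1, 0xb4)

0: ✓ CMP  NZCV=1000
1: · MOVGT
2: ✓ SUBVC  r1←0xb4
3: ✓ MOVNE  r3←0xf8
4: ✓ CMP  NZCV=1001
5: · ADDPL
6: ✓ MOVLS  r4←0x16
7: ✓ CMP  NZCV=0011
8: · MOVLS
9: ✓ SUBLE  r2←0xf1
10: · SUBLS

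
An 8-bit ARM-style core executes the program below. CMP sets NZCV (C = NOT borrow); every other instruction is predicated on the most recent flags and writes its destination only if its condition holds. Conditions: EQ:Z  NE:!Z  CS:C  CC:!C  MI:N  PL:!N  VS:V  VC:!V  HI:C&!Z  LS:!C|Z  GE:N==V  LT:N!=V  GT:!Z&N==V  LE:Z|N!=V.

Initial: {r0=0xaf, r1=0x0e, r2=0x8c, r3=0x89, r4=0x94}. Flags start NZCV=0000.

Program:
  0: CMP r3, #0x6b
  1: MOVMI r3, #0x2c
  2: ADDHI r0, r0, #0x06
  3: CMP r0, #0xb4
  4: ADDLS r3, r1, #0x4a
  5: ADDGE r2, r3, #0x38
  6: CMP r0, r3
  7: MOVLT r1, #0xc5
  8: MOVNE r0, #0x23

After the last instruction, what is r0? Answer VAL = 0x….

VAL = 0x23

0: ✓ CMP  NZCV=0011
1: · MOVMI
2: ✓ ADDHI  r0←0xb5
3: ✓ CMP  NZCV=0010
4: · ADDLS
5: ✓ ADDGE  r2←0xc1
6: ✓ CMP  NZCV=0010
7: · MOVLT
8: ✓ MOVNE  r0←0x23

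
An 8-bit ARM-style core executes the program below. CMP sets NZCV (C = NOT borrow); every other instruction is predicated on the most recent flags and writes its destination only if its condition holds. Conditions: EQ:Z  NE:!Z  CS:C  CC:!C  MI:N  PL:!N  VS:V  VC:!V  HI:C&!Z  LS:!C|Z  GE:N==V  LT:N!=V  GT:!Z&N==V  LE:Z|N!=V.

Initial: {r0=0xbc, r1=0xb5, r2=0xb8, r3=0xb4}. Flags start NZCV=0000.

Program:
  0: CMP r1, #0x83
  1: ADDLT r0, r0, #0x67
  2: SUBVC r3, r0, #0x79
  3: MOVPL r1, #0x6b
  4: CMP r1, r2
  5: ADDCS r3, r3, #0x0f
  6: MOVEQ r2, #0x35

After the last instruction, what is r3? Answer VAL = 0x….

[0] flags=0010 → (cmp)
[1] flags=0010 LT?F → skip
[2] flags=0010 VC?T → r3=0x43
[3] flags=0010 PL?T → r1=0x6b
[4] flags=1001 → (cmp)
[5] flags=1001 CS?F → skip
[6] flags=1001 EQ?F → skip

VAL = 0x43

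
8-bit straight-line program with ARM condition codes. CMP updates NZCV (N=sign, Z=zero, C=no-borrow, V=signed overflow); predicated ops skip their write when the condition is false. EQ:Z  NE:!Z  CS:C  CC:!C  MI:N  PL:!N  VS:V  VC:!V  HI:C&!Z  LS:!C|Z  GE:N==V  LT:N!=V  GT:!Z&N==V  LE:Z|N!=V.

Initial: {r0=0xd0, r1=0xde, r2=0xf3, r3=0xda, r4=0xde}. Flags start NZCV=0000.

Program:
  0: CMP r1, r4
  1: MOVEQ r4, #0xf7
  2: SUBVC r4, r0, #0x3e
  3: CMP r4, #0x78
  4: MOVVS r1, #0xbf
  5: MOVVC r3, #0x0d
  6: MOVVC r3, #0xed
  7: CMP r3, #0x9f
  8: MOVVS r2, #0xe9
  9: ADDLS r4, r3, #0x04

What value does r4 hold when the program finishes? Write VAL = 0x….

VAL = 0x92

0: ✓ CMP  NZCV=0110
1: ✓ MOVEQ  r4←0xf7
2: ✓ SUBVC  r4←0x92
3: ✓ CMP  NZCV=0011
4: ✓ MOVVS  r1←0xbf
5: · MOVVC
6: · MOVVC
7: ✓ CMP  NZCV=0010
8: · MOVVS
9: · ADDLS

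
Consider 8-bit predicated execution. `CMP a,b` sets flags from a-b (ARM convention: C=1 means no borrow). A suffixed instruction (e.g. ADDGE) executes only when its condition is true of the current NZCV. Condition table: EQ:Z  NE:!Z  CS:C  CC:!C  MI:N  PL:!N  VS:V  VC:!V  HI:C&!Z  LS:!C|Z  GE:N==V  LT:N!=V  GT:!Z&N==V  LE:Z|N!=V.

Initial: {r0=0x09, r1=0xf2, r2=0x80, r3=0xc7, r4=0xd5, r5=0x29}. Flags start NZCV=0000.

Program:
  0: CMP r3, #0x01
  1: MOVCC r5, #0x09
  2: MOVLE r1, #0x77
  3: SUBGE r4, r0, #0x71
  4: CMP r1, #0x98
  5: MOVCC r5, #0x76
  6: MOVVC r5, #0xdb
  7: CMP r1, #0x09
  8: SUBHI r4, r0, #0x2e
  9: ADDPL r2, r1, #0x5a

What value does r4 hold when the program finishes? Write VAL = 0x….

VAL = 0xdb

0: ✓ CMP  NZCV=1010
1: · MOVCC
2: ✓ MOVLE  r1←0x77
3: · SUBGE
4: ✓ CMP  NZCV=1001
5: ✓ MOVCC  r5←0x76
6: · MOVVC
7: ✓ CMP  NZCV=0010
8: ✓ SUBHI  r4←0xdb
9: ✓ ADDPL  r2←0xd1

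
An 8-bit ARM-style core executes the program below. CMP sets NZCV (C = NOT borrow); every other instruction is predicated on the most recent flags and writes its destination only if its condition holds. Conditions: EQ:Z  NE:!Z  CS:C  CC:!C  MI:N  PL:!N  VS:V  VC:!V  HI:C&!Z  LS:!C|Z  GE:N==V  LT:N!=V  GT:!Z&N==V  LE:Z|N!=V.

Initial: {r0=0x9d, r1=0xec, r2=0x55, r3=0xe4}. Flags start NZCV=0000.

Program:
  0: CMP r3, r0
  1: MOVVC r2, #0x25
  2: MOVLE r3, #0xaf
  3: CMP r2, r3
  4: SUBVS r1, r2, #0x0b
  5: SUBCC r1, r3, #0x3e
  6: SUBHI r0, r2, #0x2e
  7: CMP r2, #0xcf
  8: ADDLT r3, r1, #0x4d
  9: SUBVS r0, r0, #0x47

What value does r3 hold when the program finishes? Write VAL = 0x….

VAL = 0xe4

0: ✓ CMP  NZCV=0010
1: ✓ MOVVC  r2←0x25
2: · MOVLE
3: ✓ CMP  NZCV=0000
4: · SUBVS
5: ✓ SUBCC  r1←0xa6
6: · SUBHI
7: ✓ CMP  NZCV=0000
8: · ADDLT
9: · SUBVS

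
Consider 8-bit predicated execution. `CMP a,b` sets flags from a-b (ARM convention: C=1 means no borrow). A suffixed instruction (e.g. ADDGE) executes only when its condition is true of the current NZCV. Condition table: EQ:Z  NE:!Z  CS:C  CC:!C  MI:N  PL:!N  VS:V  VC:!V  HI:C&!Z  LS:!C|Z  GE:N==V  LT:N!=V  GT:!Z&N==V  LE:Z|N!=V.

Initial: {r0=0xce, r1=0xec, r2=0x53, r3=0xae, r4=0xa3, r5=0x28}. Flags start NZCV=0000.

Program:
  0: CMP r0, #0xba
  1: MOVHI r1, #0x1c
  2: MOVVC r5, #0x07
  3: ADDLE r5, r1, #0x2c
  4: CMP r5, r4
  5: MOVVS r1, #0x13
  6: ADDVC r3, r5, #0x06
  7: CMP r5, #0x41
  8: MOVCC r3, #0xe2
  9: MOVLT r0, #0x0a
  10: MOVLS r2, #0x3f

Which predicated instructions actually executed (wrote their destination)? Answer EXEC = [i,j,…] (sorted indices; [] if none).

EXEC = [1,2,6,8,9,10]

0: ✓ CMP  NZCV=0010
1: ✓ MOVHI  r1←0x1c
2: ✓ MOVVC  r5←0x07
3: · ADDLE
4: ✓ CMP  NZCV=0000
5: · MOVVS
6: ✓ ADDVC  r3←0x0d
7: ✓ CMP  NZCV=1000
8: ✓ MOVCC  r3←0xe2
9: ✓ MOVLT  r0←0x0a
10: ✓ MOVLS  r2←0x3f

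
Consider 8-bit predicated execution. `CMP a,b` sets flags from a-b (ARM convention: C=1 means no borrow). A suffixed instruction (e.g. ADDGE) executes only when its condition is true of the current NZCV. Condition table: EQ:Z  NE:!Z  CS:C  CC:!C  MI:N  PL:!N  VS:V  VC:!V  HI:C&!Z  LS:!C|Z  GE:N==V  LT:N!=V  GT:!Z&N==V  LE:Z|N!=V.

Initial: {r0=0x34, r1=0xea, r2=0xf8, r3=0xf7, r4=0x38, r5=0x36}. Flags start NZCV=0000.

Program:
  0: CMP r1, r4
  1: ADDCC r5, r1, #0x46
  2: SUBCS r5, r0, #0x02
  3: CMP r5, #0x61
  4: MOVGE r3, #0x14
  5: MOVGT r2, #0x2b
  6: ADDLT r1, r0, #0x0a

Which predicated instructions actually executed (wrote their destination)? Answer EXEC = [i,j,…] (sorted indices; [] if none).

EXEC = [2,6]

[0] flags=1010 → (cmp)
[1] flags=1010 CC?F → skip
[2] flags=1010 CS?T → r5=0x32
[3] flags=1000 → (cmp)
[4] flags=1000 GE?F → skip
[5] flags=1000 GT?F → skip
[6] flags=1000 LT?T → r1=0x3e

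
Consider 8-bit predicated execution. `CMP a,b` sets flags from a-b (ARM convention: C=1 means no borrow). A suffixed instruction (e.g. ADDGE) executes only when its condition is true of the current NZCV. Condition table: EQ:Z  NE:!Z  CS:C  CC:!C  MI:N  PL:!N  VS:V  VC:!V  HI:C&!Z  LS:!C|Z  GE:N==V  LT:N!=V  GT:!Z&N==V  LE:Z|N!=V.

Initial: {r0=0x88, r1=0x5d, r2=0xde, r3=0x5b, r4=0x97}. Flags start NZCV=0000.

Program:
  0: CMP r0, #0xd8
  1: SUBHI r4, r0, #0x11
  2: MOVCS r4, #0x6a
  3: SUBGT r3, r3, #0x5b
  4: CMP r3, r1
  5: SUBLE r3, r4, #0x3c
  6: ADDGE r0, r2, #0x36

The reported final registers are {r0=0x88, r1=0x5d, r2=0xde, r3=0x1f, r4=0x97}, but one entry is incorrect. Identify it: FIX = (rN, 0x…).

[0] flags=1000 → (cmp)
[1] flags=1000 HI?F → skip
[2] flags=1000 CS?F → skip
[3] flags=1000 GT?F → skip
[4] flags=1000 → (cmp)
[5] flags=1000 LE?T → r3=0x5b
[6] flags=1000 GE?F → skip

FIX = (r3, 0x5b)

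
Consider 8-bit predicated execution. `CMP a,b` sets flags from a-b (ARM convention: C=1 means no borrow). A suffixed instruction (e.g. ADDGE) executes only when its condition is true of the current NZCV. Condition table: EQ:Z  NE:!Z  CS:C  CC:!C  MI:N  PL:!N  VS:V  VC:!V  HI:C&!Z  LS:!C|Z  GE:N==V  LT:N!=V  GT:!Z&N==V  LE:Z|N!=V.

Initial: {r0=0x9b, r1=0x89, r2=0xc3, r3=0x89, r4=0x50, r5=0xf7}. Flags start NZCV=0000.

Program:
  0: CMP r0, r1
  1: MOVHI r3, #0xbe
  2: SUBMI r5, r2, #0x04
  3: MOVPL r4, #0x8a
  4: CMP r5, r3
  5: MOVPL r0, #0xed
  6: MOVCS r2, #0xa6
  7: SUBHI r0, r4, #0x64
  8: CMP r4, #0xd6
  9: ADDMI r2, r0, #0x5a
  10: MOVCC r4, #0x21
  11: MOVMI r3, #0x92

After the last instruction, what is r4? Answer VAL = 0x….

0: ✓ CMP  NZCV=0010
1: ✓ MOVHI  r3←0xbe
2: · SUBMI
3: ✓ MOVPL  r4←0x8a
4: ✓ CMP  NZCV=0010
5: ✓ MOVPL  r0←0xed
6: ✓ MOVCS  r2←0xa6
7: ✓ SUBHI  r0←0x26
8: ✓ CMP  NZCV=1000
9: ✓ ADDMI  r2←0x80
10: ✓ MOVCC  r4←0x21
11: ✓ MOVMI  r3←0x92

VAL = 0x21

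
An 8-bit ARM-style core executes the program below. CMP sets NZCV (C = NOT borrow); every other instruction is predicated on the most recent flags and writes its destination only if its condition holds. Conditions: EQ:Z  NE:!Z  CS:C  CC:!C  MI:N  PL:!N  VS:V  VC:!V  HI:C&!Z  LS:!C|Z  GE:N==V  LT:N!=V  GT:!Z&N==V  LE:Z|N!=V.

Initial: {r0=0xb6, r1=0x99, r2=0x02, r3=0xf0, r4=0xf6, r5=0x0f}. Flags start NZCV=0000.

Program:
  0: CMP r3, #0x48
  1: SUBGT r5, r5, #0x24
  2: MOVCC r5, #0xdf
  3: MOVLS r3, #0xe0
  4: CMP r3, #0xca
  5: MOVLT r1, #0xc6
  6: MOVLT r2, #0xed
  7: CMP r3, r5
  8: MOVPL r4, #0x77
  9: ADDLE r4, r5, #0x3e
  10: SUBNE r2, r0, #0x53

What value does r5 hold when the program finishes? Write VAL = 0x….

VAL = 0x0f

[0] flags=1010 → (cmp)
[1] flags=1010 GT?F → skip
[2] flags=1010 CC?F → skip
[3] flags=1010 LS?F → skip
[4] flags=0010 → (cmp)
[5] flags=0010 LT?F → skip
[6] flags=0010 LT?F → skip
[7] flags=1010 → (cmp)
[8] flags=1010 PL?F → skip
[9] flags=1010 LE?T → r4=0x4d
[10] flags=1010 NE?T → r2=0x63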